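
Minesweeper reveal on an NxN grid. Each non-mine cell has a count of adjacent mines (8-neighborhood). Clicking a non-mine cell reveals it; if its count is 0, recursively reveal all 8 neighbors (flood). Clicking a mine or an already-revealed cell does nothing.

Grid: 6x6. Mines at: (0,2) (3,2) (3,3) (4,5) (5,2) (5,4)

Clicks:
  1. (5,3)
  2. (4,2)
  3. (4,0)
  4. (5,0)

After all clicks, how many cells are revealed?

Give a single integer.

Click 1 (5,3) count=2: revealed 1 new [(5,3)] -> total=1
Click 2 (4,2) count=3: revealed 1 new [(4,2)] -> total=2
Click 3 (4,0) count=0: revealed 12 new [(0,0) (0,1) (1,0) (1,1) (2,0) (2,1) (3,0) (3,1) (4,0) (4,1) (5,0) (5,1)] -> total=14
Click 4 (5,0) count=0: revealed 0 new [(none)] -> total=14

Answer: 14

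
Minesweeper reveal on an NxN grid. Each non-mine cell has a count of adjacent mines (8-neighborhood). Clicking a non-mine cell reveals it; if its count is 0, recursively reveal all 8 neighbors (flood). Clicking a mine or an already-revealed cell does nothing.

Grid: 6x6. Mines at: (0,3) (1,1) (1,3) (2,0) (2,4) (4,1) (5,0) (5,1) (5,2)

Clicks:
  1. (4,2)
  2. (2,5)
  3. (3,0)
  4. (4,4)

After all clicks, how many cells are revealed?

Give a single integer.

Click 1 (4,2) count=3: revealed 1 new [(4,2)] -> total=1
Click 2 (2,5) count=1: revealed 1 new [(2,5)] -> total=2
Click 3 (3,0) count=2: revealed 1 new [(3,0)] -> total=3
Click 4 (4,4) count=0: revealed 9 new [(3,3) (3,4) (3,5) (4,3) (4,4) (4,5) (5,3) (5,4) (5,5)] -> total=12

Answer: 12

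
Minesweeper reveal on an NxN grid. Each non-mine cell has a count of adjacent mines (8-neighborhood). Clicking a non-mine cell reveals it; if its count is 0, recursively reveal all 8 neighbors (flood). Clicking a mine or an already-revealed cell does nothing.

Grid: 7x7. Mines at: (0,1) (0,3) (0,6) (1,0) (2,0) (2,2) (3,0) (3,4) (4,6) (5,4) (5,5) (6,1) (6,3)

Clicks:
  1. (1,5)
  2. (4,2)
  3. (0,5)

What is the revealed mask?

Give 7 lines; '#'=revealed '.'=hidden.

Click 1 (1,5) count=1: revealed 1 new [(1,5)] -> total=1
Click 2 (4,2) count=0: revealed 9 new [(3,1) (3,2) (3,3) (4,1) (4,2) (4,3) (5,1) (5,2) (5,3)] -> total=10
Click 3 (0,5) count=1: revealed 1 new [(0,5)] -> total=11

Answer: .....#.
.....#.
.......
.###...
.###...
.###...
.......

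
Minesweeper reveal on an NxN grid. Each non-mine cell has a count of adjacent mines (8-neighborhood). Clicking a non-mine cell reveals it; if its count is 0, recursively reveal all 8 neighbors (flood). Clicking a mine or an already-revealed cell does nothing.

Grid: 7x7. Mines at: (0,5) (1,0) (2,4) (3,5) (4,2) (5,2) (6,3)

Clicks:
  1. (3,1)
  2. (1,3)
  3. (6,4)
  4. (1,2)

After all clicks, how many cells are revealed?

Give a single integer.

Answer: 15

Derivation:
Click 1 (3,1) count=1: revealed 1 new [(3,1)] -> total=1
Click 2 (1,3) count=1: revealed 1 new [(1,3)] -> total=2
Click 3 (6,4) count=1: revealed 1 new [(6,4)] -> total=3
Click 4 (1,2) count=0: revealed 12 new [(0,1) (0,2) (0,3) (0,4) (1,1) (1,2) (1,4) (2,1) (2,2) (2,3) (3,2) (3,3)] -> total=15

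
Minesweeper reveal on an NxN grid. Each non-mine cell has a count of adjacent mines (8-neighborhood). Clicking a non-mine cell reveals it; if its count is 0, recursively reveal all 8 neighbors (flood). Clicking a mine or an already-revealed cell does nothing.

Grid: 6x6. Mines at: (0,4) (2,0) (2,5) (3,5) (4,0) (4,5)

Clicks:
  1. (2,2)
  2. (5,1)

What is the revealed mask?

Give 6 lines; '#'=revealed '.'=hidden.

Answer: ####..
#####.
.####.
.####.
.####.
.####.

Derivation:
Click 1 (2,2) count=0: revealed 25 new [(0,0) (0,1) (0,2) (0,3) (1,0) (1,1) (1,2) (1,3) (1,4) (2,1) (2,2) (2,3) (2,4) (3,1) (3,2) (3,3) (3,4) (4,1) (4,2) (4,3) (4,4) (5,1) (5,2) (5,3) (5,4)] -> total=25
Click 2 (5,1) count=1: revealed 0 new [(none)] -> total=25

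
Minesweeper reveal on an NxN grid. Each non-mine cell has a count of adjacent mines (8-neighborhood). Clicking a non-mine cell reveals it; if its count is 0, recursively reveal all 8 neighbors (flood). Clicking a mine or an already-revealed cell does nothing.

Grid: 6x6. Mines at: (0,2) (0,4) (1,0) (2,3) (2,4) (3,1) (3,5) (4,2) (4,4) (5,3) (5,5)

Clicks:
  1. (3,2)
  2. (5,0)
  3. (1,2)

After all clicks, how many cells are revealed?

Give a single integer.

Answer: 6

Derivation:
Click 1 (3,2) count=3: revealed 1 new [(3,2)] -> total=1
Click 2 (5,0) count=0: revealed 4 new [(4,0) (4,1) (5,0) (5,1)] -> total=5
Click 3 (1,2) count=2: revealed 1 new [(1,2)] -> total=6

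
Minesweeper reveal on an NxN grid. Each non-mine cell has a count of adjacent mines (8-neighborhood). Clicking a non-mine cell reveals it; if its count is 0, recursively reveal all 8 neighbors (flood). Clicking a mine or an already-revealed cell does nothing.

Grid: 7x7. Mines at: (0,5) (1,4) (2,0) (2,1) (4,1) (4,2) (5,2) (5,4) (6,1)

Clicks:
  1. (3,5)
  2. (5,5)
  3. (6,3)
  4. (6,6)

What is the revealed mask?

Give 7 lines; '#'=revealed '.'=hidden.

Answer: .......
.....##
...####
...####
...####
.....##
...#.##

Derivation:
Click 1 (3,5) count=0: revealed 18 new [(1,5) (1,6) (2,3) (2,4) (2,5) (2,6) (3,3) (3,4) (3,5) (3,6) (4,3) (4,4) (4,5) (4,6) (5,5) (5,6) (6,5) (6,6)] -> total=18
Click 2 (5,5) count=1: revealed 0 new [(none)] -> total=18
Click 3 (6,3) count=2: revealed 1 new [(6,3)] -> total=19
Click 4 (6,6) count=0: revealed 0 new [(none)] -> total=19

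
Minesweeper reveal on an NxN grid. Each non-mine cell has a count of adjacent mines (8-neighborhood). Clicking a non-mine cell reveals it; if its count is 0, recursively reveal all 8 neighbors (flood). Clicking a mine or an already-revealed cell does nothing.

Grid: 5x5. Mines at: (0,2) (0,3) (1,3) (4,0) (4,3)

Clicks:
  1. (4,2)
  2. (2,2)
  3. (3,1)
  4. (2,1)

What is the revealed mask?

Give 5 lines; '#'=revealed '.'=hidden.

Answer: ##...
###..
###..
###..
..#..

Derivation:
Click 1 (4,2) count=1: revealed 1 new [(4,2)] -> total=1
Click 2 (2,2) count=1: revealed 1 new [(2,2)] -> total=2
Click 3 (3,1) count=1: revealed 1 new [(3,1)] -> total=3
Click 4 (2,1) count=0: revealed 9 new [(0,0) (0,1) (1,0) (1,1) (1,2) (2,0) (2,1) (3,0) (3,2)] -> total=12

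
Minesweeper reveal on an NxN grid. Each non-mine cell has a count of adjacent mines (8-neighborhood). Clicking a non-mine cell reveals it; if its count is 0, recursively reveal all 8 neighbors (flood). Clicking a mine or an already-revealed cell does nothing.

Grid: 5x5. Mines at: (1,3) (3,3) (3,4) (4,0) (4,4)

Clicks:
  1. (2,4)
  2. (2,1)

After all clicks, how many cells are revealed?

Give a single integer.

Click 1 (2,4) count=3: revealed 1 new [(2,4)] -> total=1
Click 2 (2,1) count=0: revealed 12 new [(0,0) (0,1) (0,2) (1,0) (1,1) (1,2) (2,0) (2,1) (2,2) (3,0) (3,1) (3,2)] -> total=13

Answer: 13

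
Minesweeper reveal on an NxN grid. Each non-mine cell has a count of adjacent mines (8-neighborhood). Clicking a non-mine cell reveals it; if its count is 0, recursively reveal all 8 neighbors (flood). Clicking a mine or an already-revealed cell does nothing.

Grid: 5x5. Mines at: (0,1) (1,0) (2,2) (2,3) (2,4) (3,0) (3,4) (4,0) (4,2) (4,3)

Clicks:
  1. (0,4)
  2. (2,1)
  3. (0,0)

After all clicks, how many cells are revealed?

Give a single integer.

Click 1 (0,4) count=0: revealed 6 new [(0,2) (0,3) (0,4) (1,2) (1,3) (1,4)] -> total=6
Click 2 (2,1) count=3: revealed 1 new [(2,1)] -> total=7
Click 3 (0,0) count=2: revealed 1 new [(0,0)] -> total=8

Answer: 8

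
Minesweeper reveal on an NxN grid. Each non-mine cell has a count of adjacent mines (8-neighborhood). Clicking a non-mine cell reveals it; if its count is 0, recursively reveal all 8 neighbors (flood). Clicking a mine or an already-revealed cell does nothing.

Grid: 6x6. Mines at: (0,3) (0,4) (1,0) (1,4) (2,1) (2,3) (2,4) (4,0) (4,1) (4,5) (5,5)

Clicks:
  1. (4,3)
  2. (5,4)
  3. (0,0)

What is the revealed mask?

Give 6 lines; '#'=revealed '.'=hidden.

Click 1 (4,3) count=0: revealed 9 new [(3,2) (3,3) (3,4) (4,2) (4,3) (4,4) (5,2) (5,3) (5,4)] -> total=9
Click 2 (5,4) count=2: revealed 0 new [(none)] -> total=9
Click 3 (0,0) count=1: revealed 1 new [(0,0)] -> total=10

Answer: #.....
......
......
..###.
..###.
..###.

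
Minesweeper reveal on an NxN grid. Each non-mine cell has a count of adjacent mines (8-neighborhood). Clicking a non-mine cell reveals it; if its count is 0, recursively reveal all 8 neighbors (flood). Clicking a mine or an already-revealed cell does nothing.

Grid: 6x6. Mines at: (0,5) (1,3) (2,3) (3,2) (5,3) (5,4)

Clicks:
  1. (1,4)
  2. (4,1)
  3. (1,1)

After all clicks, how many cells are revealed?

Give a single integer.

Answer: 18

Derivation:
Click 1 (1,4) count=3: revealed 1 new [(1,4)] -> total=1
Click 2 (4,1) count=1: revealed 1 new [(4,1)] -> total=2
Click 3 (1,1) count=0: revealed 16 new [(0,0) (0,1) (0,2) (1,0) (1,1) (1,2) (2,0) (2,1) (2,2) (3,0) (3,1) (4,0) (4,2) (5,0) (5,1) (5,2)] -> total=18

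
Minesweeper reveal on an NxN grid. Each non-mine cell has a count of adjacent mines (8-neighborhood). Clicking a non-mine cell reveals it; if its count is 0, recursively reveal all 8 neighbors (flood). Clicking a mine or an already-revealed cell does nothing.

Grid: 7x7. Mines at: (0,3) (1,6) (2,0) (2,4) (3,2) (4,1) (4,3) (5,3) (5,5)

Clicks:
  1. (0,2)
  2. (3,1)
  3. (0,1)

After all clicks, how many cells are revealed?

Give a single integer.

Answer: 7

Derivation:
Click 1 (0,2) count=1: revealed 1 new [(0,2)] -> total=1
Click 2 (3,1) count=3: revealed 1 new [(3,1)] -> total=2
Click 3 (0,1) count=0: revealed 5 new [(0,0) (0,1) (1,0) (1,1) (1,2)] -> total=7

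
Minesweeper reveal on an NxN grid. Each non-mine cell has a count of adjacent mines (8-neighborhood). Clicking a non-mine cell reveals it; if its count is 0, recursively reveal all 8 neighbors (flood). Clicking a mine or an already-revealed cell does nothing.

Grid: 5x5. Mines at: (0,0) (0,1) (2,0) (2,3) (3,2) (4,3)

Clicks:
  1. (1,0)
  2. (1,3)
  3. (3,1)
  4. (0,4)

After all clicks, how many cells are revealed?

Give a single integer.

Click 1 (1,0) count=3: revealed 1 new [(1,0)] -> total=1
Click 2 (1,3) count=1: revealed 1 new [(1,3)] -> total=2
Click 3 (3,1) count=2: revealed 1 new [(3,1)] -> total=3
Click 4 (0,4) count=0: revealed 5 new [(0,2) (0,3) (0,4) (1,2) (1,4)] -> total=8

Answer: 8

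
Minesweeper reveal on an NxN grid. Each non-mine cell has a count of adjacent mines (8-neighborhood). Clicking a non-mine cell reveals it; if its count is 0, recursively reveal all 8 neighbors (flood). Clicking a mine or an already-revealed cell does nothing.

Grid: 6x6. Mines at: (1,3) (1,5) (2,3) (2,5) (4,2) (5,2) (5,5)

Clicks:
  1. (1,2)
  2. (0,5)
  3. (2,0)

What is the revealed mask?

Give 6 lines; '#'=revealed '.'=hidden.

Answer: ###..#
###...
###...
###...
##....
##....

Derivation:
Click 1 (1,2) count=2: revealed 1 new [(1,2)] -> total=1
Click 2 (0,5) count=1: revealed 1 new [(0,5)] -> total=2
Click 3 (2,0) count=0: revealed 15 new [(0,0) (0,1) (0,2) (1,0) (1,1) (2,0) (2,1) (2,2) (3,0) (3,1) (3,2) (4,0) (4,1) (5,0) (5,1)] -> total=17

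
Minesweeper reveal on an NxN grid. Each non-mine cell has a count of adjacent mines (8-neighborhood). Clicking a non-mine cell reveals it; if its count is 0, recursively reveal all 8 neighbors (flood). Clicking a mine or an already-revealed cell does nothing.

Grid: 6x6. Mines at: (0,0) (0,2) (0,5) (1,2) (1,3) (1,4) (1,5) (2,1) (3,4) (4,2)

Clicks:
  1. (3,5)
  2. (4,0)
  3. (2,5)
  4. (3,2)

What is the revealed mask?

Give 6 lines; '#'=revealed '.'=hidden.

Answer: ......
......
.....#
###..#
##....
##....

Derivation:
Click 1 (3,5) count=1: revealed 1 new [(3,5)] -> total=1
Click 2 (4,0) count=0: revealed 6 new [(3,0) (3,1) (4,0) (4,1) (5,0) (5,1)] -> total=7
Click 3 (2,5) count=3: revealed 1 new [(2,5)] -> total=8
Click 4 (3,2) count=2: revealed 1 new [(3,2)] -> total=9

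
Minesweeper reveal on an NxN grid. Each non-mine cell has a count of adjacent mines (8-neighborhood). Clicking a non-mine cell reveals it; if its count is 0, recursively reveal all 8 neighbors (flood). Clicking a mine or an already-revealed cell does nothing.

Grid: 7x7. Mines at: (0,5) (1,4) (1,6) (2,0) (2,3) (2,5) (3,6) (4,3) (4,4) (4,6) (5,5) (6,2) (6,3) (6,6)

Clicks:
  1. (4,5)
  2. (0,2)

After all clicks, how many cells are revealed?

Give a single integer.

Answer: 9

Derivation:
Click 1 (4,5) count=4: revealed 1 new [(4,5)] -> total=1
Click 2 (0,2) count=0: revealed 8 new [(0,0) (0,1) (0,2) (0,3) (1,0) (1,1) (1,2) (1,3)] -> total=9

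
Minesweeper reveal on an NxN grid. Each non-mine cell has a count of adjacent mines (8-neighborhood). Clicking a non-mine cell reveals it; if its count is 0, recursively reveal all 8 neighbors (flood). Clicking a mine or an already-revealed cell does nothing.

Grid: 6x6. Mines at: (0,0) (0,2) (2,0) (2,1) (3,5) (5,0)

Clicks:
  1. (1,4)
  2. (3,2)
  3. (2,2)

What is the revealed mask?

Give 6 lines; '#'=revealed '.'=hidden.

Answer: ...###
..####
..####
.####.
.#####
.#####

Derivation:
Click 1 (1,4) count=0: revealed 25 new [(0,3) (0,4) (0,5) (1,2) (1,3) (1,4) (1,5) (2,2) (2,3) (2,4) (2,5) (3,1) (3,2) (3,3) (3,4) (4,1) (4,2) (4,3) (4,4) (4,5) (5,1) (5,2) (5,3) (5,4) (5,5)] -> total=25
Click 2 (3,2) count=1: revealed 0 new [(none)] -> total=25
Click 3 (2,2) count=1: revealed 0 new [(none)] -> total=25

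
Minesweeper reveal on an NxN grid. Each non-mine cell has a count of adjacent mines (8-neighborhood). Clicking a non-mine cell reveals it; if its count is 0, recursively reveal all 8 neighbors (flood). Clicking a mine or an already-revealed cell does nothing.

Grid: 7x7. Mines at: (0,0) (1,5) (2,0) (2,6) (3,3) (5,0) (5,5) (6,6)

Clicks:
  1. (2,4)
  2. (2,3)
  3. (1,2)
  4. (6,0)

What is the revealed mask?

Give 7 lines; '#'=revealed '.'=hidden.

Answer: .####..
.####..
.####..
.......
.......
.......
#......

Derivation:
Click 1 (2,4) count=2: revealed 1 new [(2,4)] -> total=1
Click 2 (2,3) count=1: revealed 1 new [(2,3)] -> total=2
Click 3 (1,2) count=0: revealed 10 new [(0,1) (0,2) (0,3) (0,4) (1,1) (1,2) (1,3) (1,4) (2,1) (2,2)] -> total=12
Click 4 (6,0) count=1: revealed 1 new [(6,0)] -> total=13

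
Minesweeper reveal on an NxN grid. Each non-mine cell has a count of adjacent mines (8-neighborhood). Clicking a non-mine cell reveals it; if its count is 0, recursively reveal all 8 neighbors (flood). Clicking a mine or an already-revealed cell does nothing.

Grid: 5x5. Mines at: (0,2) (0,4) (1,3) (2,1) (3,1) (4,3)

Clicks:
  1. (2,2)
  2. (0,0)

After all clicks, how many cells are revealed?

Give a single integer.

Click 1 (2,2) count=3: revealed 1 new [(2,2)] -> total=1
Click 2 (0,0) count=0: revealed 4 new [(0,0) (0,1) (1,0) (1,1)] -> total=5

Answer: 5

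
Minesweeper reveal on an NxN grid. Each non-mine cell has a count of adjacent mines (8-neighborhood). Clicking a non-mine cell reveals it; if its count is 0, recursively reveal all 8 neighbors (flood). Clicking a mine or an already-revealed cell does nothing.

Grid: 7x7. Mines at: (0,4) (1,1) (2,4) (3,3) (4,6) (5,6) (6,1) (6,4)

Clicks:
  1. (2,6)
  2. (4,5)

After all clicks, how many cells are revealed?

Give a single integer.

Click 1 (2,6) count=0: revealed 8 new [(0,5) (0,6) (1,5) (1,6) (2,5) (2,6) (3,5) (3,6)] -> total=8
Click 2 (4,5) count=2: revealed 1 new [(4,5)] -> total=9

Answer: 9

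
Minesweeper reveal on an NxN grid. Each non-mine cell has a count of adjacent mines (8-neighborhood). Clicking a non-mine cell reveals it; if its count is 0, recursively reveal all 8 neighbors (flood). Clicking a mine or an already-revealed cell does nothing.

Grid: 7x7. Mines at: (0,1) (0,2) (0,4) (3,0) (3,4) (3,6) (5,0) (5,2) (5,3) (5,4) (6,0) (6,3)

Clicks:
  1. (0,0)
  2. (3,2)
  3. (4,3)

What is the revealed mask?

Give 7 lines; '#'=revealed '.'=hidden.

Click 1 (0,0) count=1: revealed 1 new [(0,0)] -> total=1
Click 2 (3,2) count=0: revealed 12 new [(1,1) (1,2) (1,3) (2,1) (2,2) (2,3) (3,1) (3,2) (3,3) (4,1) (4,2) (4,3)] -> total=13
Click 3 (4,3) count=4: revealed 0 new [(none)] -> total=13

Answer: #......
.###...
.###...
.###...
.###...
.......
.......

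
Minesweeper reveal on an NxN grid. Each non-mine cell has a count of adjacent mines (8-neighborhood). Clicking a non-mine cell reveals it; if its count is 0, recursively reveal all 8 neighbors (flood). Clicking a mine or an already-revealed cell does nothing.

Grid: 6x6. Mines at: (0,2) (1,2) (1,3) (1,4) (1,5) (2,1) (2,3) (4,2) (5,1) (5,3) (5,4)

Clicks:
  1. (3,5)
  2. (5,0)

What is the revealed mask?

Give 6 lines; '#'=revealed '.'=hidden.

Answer: ......
......
....##
....##
....##
#.....

Derivation:
Click 1 (3,5) count=0: revealed 6 new [(2,4) (2,5) (3,4) (3,5) (4,4) (4,5)] -> total=6
Click 2 (5,0) count=1: revealed 1 new [(5,0)] -> total=7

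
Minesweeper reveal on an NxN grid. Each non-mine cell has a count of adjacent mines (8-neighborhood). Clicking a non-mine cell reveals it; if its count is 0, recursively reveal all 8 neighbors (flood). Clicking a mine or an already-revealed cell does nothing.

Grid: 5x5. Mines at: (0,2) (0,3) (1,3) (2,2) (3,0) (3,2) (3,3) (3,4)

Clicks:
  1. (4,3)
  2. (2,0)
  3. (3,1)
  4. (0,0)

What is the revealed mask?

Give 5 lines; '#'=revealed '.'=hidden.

Click 1 (4,3) count=3: revealed 1 new [(4,3)] -> total=1
Click 2 (2,0) count=1: revealed 1 new [(2,0)] -> total=2
Click 3 (3,1) count=3: revealed 1 new [(3,1)] -> total=3
Click 4 (0,0) count=0: revealed 5 new [(0,0) (0,1) (1,0) (1,1) (2,1)] -> total=8

Answer: ##...
##...
##...
.#...
...#.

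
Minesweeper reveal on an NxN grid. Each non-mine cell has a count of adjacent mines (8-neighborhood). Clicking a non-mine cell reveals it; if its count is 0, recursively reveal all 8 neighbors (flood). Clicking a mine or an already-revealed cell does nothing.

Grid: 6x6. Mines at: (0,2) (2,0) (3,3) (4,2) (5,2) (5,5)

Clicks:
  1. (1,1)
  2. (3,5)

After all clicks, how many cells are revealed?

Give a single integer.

Answer: 14

Derivation:
Click 1 (1,1) count=2: revealed 1 new [(1,1)] -> total=1
Click 2 (3,5) count=0: revealed 13 new [(0,3) (0,4) (0,5) (1,3) (1,4) (1,5) (2,3) (2,4) (2,5) (3,4) (3,5) (4,4) (4,5)] -> total=14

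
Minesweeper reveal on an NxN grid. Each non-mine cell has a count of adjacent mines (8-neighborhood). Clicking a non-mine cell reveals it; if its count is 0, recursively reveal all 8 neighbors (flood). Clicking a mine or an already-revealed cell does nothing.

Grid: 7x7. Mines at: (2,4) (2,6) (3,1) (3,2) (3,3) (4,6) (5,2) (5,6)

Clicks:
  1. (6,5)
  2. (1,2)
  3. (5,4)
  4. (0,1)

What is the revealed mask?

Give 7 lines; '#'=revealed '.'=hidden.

Answer: #######
#######
####...
.......
...###.
...###.
...###.

Derivation:
Click 1 (6,5) count=1: revealed 1 new [(6,5)] -> total=1
Click 2 (1,2) count=0: revealed 18 new [(0,0) (0,1) (0,2) (0,3) (0,4) (0,5) (0,6) (1,0) (1,1) (1,2) (1,3) (1,4) (1,5) (1,6) (2,0) (2,1) (2,2) (2,3)] -> total=19
Click 3 (5,4) count=0: revealed 8 new [(4,3) (4,4) (4,5) (5,3) (5,4) (5,5) (6,3) (6,4)] -> total=27
Click 4 (0,1) count=0: revealed 0 new [(none)] -> total=27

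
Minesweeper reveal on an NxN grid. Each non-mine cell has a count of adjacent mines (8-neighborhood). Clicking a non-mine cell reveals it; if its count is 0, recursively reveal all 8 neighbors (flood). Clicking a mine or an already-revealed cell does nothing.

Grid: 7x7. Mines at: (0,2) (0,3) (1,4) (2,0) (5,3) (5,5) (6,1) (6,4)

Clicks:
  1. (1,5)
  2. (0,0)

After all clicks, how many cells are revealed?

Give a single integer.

Answer: 5

Derivation:
Click 1 (1,5) count=1: revealed 1 new [(1,5)] -> total=1
Click 2 (0,0) count=0: revealed 4 new [(0,0) (0,1) (1,0) (1,1)] -> total=5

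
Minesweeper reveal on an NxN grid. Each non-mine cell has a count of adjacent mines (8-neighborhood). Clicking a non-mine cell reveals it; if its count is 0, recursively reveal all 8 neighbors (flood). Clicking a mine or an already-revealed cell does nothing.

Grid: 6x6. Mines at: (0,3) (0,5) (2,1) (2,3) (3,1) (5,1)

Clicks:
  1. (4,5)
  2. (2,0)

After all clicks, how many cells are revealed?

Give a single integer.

Answer: 17

Derivation:
Click 1 (4,5) count=0: revealed 16 new [(1,4) (1,5) (2,4) (2,5) (3,2) (3,3) (3,4) (3,5) (4,2) (4,3) (4,4) (4,5) (5,2) (5,3) (5,4) (5,5)] -> total=16
Click 2 (2,0) count=2: revealed 1 new [(2,0)] -> total=17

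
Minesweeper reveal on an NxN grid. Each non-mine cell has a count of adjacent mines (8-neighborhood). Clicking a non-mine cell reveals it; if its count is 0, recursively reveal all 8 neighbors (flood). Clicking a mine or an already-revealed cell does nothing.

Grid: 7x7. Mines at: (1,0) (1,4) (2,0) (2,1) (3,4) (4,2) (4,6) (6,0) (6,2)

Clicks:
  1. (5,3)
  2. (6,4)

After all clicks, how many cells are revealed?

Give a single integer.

Click 1 (5,3) count=2: revealed 1 new [(5,3)] -> total=1
Click 2 (6,4) count=0: revealed 10 new [(4,3) (4,4) (4,5) (5,4) (5,5) (5,6) (6,3) (6,4) (6,5) (6,6)] -> total=11

Answer: 11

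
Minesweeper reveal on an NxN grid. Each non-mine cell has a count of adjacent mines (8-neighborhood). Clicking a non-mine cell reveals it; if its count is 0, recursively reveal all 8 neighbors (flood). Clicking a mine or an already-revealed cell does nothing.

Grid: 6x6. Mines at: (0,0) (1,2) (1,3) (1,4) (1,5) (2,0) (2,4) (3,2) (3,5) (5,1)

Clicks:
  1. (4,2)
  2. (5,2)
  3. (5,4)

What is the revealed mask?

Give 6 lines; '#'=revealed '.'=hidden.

Answer: ......
......
......
......
..####
..####

Derivation:
Click 1 (4,2) count=2: revealed 1 new [(4,2)] -> total=1
Click 2 (5,2) count=1: revealed 1 new [(5,2)] -> total=2
Click 3 (5,4) count=0: revealed 6 new [(4,3) (4,4) (4,5) (5,3) (5,4) (5,5)] -> total=8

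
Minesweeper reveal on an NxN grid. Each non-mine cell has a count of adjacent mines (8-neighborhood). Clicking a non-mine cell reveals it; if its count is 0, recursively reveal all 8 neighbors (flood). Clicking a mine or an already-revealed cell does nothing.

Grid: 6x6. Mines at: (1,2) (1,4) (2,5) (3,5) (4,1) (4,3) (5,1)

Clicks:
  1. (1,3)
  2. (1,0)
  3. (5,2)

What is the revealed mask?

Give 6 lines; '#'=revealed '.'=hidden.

Click 1 (1,3) count=2: revealed 1 new [(1,3)] -> total=1
Click 2 (1,0) count=0: revealed 8 new [(0,0) (0,1) (1,0) (1,1) (2,0) (2,1) (3,0) (3,1)] -> total=9
Click 3 (5,2) count=3: revealed 1 new [(5,2)] -> total=10

Answer: ##....
##.#..
##....
##....
......
..#...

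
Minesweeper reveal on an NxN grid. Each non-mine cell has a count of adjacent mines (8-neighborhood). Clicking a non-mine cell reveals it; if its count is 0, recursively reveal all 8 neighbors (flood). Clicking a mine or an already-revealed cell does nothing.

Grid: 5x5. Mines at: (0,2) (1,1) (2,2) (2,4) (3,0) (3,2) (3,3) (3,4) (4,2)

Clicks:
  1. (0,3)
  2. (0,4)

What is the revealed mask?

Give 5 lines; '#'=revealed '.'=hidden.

Answer: ...##
...##
.....
.....
.....

Derivation:
Click 1 (0,3) count=1: revealed 1 new [(0,3)] -> total=1
Click 2 (0,4) count=0: revealed 3 new [(0,4) (1,3) (1,4)] -> total=4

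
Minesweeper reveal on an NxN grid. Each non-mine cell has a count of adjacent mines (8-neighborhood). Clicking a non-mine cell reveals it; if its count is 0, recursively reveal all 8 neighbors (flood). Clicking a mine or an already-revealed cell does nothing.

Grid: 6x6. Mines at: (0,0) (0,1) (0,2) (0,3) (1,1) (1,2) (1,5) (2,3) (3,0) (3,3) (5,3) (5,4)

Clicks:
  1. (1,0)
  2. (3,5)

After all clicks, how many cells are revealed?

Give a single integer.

Click 1 (1,0) count=3: revealed 1 new [(1,0)] -> total=1
Click 2 (3,5) count=0: revealed 6 new [(2,4) (2,5) (3,4) (3,5) (4,4) (4,5)] -> total=7

Answer: 7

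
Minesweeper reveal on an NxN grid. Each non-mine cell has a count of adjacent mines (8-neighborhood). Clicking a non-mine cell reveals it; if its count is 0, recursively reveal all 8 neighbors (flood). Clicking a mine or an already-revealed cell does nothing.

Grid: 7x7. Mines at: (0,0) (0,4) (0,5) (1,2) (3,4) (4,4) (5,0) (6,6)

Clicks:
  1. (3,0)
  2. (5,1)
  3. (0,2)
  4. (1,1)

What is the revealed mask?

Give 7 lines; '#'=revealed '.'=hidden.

Click 1 (3,0) count=0: revealed 24 new [(1,0) (1,1) (2,0) (2,1) (2,2) (2,3) (3,0) (3,1) (3,2) (3,3) (4,0) (4,1) (4,2) (4,3) (5,1) (5,2) (5,3) (5,4) (5,5) (6,1) (6,2) (6,3) (6,4) (6,5)] -> total=24
Click 2 (5,1) count=1: revealed 0 new [(none)] -> total=24
Click 3 (0,2) count=1: revealed 1 new [(0,2)] -> total=25
Click 4 (1,1) count=2: revealed 0 new [(none)] -> total=25

Answer: ..#....
##.....
####...
####...
####...
.#####.
.#####.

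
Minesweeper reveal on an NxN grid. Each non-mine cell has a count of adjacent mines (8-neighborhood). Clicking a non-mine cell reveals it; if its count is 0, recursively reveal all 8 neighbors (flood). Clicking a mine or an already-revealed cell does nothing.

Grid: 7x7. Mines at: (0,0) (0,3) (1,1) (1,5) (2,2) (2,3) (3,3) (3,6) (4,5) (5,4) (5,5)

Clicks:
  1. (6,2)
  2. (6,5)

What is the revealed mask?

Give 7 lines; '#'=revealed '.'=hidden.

Answer: .......
.......
##.....
###....
####...
####...
####.#.

Derivation:
Click 1 (6,2) count=0: revealed 17 new [(2,0) (2,1) (3,0) (3,1) (3,2) (4,0) (4,1) (4,2) (4,3) (5,0) (5,1) (5,2) (5,3) (6,0) (6,1) (6,2) (6,3)] -> total=17
Click 2 (6,5) count=2: revealed 1 new [(6,5)] -> total=18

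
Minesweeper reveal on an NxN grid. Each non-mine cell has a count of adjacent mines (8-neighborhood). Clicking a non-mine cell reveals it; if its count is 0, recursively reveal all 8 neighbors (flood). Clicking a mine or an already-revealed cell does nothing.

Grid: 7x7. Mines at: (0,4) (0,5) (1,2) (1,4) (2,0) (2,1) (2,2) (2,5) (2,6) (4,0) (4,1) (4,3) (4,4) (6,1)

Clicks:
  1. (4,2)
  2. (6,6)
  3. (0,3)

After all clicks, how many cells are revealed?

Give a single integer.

Click 1 (4,2) count=2: revealed 1 new [(4,2)] -> total=1
Click 2 (6,6) count=0: revealed 14 new [(3,5) (3,6) (4,5) (4,6) (5,2) (5,3) (5,4) (5,5) (5,6) (6,2) (6,3) (6,4) (6,5) (6,6)] -> total=15
Click 3 (0,3) count=3: revealed 1 new [(0,3)] -> total=16

Answer: 16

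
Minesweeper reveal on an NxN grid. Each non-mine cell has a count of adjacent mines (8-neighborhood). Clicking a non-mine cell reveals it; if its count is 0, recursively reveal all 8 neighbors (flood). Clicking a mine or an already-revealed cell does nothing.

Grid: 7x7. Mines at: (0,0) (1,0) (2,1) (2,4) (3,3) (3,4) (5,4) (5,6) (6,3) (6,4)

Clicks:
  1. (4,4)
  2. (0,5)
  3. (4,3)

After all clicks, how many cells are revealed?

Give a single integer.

Answer: 20

Derivation:
Click 1 (4,4) count=3: revealed 1 new [(4,4)] -> total=1
Click 2 (0,5) count=0: revealed 18 new [(0,1) (0,2) (0,3) (0,4) (0,5) (0,6) (1,1) (1,2) (1,3) (1,4) (1,5) (1,6) (2,5) (2,6) (3,5) (3,6) (4,5) (4,6)] -> total=19
Click 3 (4,3) count=3: revealed 1 new [(4,3)] -> total=20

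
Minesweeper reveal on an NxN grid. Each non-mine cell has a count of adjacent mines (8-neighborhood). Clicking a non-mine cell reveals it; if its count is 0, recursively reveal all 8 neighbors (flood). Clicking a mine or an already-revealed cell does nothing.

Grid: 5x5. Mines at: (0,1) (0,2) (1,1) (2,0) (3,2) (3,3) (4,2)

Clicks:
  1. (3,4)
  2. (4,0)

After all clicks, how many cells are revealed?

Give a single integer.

Click 1 (3,4) count=1: revealed 1 new [(3,4)] -> total=1
Click 2 (4,0) count=0: revealed 4 new [(3,0) (3,1) (4,0) (4,1)] -> total=5

Answer: 5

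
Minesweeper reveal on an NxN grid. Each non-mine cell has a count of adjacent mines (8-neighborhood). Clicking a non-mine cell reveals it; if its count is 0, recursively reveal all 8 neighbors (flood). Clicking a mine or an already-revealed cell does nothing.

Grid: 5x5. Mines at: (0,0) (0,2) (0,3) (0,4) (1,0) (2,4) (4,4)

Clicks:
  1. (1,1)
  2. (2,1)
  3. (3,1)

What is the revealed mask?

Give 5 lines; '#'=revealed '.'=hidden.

Answer: .....
.###.
####.
####.
####.

Derivation:
Click 1 (1,1) count=3: revealed 1 new [(1,1)] -> total=1
Click 2 (2,1) count=1: revealed 1 new [(2,1)] -> total=2
Click 3 (3,1) count=0: revealed 13 new [(1,2) (1,3) (2,0) (2,2) (2,3) (3,0) (3,1) (3,2) (3,3) (4,0) (4,1) (4,2) (4,3)] -> total=15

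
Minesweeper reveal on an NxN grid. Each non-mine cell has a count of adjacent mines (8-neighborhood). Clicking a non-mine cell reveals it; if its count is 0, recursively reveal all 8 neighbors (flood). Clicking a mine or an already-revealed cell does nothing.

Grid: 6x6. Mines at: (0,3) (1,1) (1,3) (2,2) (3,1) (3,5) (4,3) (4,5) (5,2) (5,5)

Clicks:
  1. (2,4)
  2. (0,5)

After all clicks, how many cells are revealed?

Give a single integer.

Answer: 6

Derivation:
Click 1 (2,4) count=2: revealed 1 new [(2,4)] -> total=1
Click 2 (0,5) count=0: revealed 5 new [(0,4) (0,5) (1,4) (1,5) (2,5)] -> total=6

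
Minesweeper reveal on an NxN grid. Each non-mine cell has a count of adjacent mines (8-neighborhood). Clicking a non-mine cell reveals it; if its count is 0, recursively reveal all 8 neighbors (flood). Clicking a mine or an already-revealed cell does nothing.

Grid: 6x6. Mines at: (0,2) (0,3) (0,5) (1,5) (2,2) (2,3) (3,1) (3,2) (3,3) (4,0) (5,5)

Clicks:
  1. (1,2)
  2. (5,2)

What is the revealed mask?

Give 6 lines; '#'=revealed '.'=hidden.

Click 1 (1,2) count=4: revealed 1 new [(1,2)] -> total=1
Click 2 (5,2) count=0: revealed 8 new [(4,1) (4,2) (4,3) (4,4) (5,1) (5,2) (5,3) (5,4)] -> total=9

Answer: ......
..#...
......
......
.####.
.####.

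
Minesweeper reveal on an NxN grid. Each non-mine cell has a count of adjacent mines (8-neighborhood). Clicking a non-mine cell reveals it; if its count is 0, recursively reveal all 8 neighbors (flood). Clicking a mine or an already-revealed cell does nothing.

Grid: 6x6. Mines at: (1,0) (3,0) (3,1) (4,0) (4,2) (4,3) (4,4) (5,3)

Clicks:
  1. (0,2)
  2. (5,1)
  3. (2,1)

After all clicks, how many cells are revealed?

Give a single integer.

Click 1 (0,2) count=0: revealed 19 new [(0,1) (0,2) (0,3) (0,4) (0,5) (1,1) (1,2) (1,3) (1,4) (1,5) (2,1) (2,2) (2,3) (2,4) (2,5) (3,2) (3,3) (3,4) (3,5)] -> total=19
Click 2 (5,1) count=2: revealed 1 new [(5,1)] -> total=20
Click 3 (2,1) count=3: revealed 0 new [(none)] -> total=20

Answer: 20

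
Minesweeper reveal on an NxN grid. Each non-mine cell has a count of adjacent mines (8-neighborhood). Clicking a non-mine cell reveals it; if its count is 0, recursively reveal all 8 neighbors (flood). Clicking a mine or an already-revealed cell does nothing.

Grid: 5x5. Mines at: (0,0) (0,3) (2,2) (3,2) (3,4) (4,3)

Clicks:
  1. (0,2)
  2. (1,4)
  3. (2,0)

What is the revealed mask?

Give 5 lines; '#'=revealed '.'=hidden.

Answer: ..#..
##..#
##...
##...
##...

Derivation:
Click 1 (0,2) count=1: revealed 1 new [(0,2)] -> total=1
Click 2 (1,4) count=1: revealed 1 new [(1,4)] -> total=2
Click 3 (2,0) count=0: revealed 8 new [(1,0) (1,1) (2,0) (2,1) (3,0) (3,1) (4,0) (4,1)] -> total=10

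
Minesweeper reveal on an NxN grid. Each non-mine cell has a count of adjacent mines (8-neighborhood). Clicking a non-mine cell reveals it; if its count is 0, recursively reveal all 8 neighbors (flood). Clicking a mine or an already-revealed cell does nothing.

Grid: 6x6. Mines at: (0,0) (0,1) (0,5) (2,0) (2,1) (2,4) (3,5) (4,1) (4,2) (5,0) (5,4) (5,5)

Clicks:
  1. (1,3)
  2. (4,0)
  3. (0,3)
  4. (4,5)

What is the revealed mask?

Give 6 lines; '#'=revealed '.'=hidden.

Answer: ..###.
..###.
......
......
#....#
......

Derivation:
Click 1 (1,3) count=1: revealed 1 new [(1,3)] -> total=1
Click 2 (4,0) count=2: revealed 1 new [(4,0)] -> total=2
Click 3 (0,3) count=0: revealed 5 new [(0,2) (0,3) (0,4) (1,2) (1,4)] -> total=7
Click 4 (4,5) count=3: revealed 1 new [(4,5)] -> total=8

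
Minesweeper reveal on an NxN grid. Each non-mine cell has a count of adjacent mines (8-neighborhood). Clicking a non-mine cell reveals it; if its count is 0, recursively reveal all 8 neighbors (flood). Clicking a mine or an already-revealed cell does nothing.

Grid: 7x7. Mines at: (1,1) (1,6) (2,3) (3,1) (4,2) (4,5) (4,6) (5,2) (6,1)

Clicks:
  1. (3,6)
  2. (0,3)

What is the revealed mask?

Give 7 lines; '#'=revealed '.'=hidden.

Click 1 (3,6) count=2: revealed 1 new [(3,6)] -> total=1
Click 2 (0,3) count=0: revealed 8 new [(0,2) (0,3) (0,4) (0,5) (1,2) (1,3) (1,4) (1,5)] -> total=9

Answer: ..####.
..####.
.......
......#
.......
.......
.......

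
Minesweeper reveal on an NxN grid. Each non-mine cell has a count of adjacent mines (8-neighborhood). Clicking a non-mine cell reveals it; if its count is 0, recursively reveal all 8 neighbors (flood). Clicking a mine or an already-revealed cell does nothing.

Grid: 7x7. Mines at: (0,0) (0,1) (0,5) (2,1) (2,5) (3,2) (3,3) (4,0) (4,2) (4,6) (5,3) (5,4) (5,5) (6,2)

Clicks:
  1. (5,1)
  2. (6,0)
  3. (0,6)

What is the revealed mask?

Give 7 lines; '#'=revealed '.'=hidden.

Click 1 (5,1) count=3: revealed 1 new [(5,1)] -> total=1
Click 2 (6,0) count=0: revealed 3 new [(5,0) (6,0) (6,1)] -> total=4
Click 3 (0,6) count=1: revealed 1 new [(0,6)] -> total=5

Answer: ......#
.......
.......
.......
.......
##.....
##.....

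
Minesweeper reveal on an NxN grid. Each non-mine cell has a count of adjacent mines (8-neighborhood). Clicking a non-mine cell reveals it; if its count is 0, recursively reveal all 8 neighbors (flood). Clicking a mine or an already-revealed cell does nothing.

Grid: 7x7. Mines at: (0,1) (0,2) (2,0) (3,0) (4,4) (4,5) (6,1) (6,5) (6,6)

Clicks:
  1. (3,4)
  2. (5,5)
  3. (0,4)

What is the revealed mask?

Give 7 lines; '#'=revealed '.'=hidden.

Click 1 (3,4) count=2: revealed 1 new [(3,4)] -> total=1
Click 2 (5,5) count=4: revealed 1 new [(5,5)] -> total=2
Click 3 (0,4) count=0: revealed 27 new [(0,3) (0,4) (0,5) (0,6) (1,1) (1,2) (1,3) (1,4) (1,5) (1,6) (2,1) (2,2) (2,3) (2,4) (2,5) (2,6) (3,1) (3,2) (3,3) (3,5) (3,6) (4,1) (4,2) (4,3) (5,1) (5,2) (5,3)] -> total=29

Answer: ...####
.######
.######
.######
.###...
.###.#.
.......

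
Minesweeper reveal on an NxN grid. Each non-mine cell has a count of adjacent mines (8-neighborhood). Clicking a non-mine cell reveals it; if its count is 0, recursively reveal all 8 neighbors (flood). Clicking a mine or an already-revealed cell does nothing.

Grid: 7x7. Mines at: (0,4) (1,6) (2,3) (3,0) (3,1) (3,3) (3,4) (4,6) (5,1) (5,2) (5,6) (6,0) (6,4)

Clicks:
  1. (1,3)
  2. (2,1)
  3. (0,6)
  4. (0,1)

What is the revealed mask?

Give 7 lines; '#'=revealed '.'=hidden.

Click 1 (1,3) count=2: revealed 1 new [(1,3)] -> total=1
Click 2 (2,1) count=2: revealed 1 new [(2,1)] -> total=2
Click 3 (0,6) count=1: revealed 1 new [(0,6)] -> total=3
Click 4 (0,1) count=0: revealed 9 new [(0,0) (0,1) (0,2) (0,3) (1,0) (1,1) (1,2) (2,0) (2,2)] -> total=12

Answer: ####..#
####...
###....
.......
.......
.......
.......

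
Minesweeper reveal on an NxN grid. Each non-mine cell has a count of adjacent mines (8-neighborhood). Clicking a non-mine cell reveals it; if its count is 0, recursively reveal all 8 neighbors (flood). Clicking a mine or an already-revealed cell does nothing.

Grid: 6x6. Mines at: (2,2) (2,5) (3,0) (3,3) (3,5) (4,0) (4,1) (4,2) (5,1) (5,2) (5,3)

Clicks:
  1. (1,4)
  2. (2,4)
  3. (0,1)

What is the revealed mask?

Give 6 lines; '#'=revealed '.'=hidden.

Answer: ######
######
##..#.
......
......
......

Derivation:
Click 1 (1,4) count=1: revealed 1 new [(1,4)] -> total=1
Click 2 (2,4) count=3: revealed 1 new [(2,4)] -> total=2
Click 3 (0,1) count=0: revealed 13 new [(0,0) (0,1) (0,2) (0,3) (0,4) (0,5) (1,0) (1,1) (1,2) (1,3) (1,5) (2,0) (2,1)] -> total=15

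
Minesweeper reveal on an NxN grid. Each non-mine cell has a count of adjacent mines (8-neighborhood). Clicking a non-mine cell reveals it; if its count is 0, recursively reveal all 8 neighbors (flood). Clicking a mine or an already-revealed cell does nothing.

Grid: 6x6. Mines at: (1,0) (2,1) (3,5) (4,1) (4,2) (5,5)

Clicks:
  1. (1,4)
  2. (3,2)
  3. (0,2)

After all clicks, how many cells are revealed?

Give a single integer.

Click 1 (1,4) count=0: revealed 17 new [(0,1) (0,2) (0,3) (0,4) (0,5) (1,1) (1,2) (1,3) (1,4) (1,5) (2,2) (2,3) (2,4) (2,5) (3,2) (3,3) (3,4)] -> total=17
Click 2 (3,2) count=3: revealed 0 new [(none)] -> total=17
Click 3 (0,2) count=0: revealed 0 new [(none)] -> total=17

Answer: 17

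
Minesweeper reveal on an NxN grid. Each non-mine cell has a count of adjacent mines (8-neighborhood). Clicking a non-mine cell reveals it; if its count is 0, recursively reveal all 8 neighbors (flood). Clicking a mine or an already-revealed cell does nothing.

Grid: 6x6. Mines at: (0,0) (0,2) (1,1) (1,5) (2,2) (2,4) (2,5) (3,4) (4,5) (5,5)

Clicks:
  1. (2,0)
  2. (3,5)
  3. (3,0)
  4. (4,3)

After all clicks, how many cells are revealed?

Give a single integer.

Answer: 17

Derivation:
Click 1 (2,0) count=1: revealed 1 new [(2,0)] -> total=1
Click 2 (3,5) count=4: revealed 1 new [(3,5)] -> total=2
Click 3 (3,0) count=0: revealed 15 new [(2,1) (3,0) (3,1) (3,2) (3,3) (4,0) (4,1) (4,2) (4,3) (4,4) (5,0) (5,1) (5,2) (5,3) (5,4)] -> total=17
Click 4 (4,3) count=1: revealed 0 new [(none)] -> total=17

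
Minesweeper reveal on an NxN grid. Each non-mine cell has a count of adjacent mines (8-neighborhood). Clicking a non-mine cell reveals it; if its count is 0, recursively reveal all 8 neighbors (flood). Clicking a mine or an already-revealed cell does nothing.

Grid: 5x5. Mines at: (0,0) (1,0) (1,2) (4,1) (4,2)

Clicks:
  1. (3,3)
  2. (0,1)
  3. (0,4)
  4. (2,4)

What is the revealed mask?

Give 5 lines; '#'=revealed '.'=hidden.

Answer: .#.##
...##
...##
...##
...##

Derivation:
Click 1 (3,3) count=1: revealed 1 new [(3,3)] -> total=1
Click 2 (0,1) count=3: revealed 1 new [(0,1)] -> total=2
Click 3 (0,4) count=0: revealed 9 new [(0,3) (0,4) (1,3) (1,4) (2,3) (2,4) (3,4) (4,3) (4,4)] -> total=11
Click 4 (2,4) count=0: revealed 0 new [(none)] -> total=11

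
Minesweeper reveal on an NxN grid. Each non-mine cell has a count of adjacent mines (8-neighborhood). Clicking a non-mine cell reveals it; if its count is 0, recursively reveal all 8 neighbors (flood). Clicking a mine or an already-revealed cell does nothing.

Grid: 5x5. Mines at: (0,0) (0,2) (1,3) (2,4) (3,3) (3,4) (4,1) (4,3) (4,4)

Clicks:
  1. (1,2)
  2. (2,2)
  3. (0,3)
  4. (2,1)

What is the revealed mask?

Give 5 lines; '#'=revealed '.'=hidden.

Answer: ...#.
###..
###..
###..
.....

Derivation:
Click 1 (1,2) count=2: revealed 1 new [(1,2)] -> total=1
Click 2 (2,2) count=2: revealed 1 new [(2,2)] -> total=2
Click 3 (0,3) count=2: revealed 1 new [(0,3)] -> total=3
Click 4 (2,1) count=0: revealed 7 new [(1,0) (1,1) (2,0) (2,1) (3,0) (3,1) (3,2)] -> total=10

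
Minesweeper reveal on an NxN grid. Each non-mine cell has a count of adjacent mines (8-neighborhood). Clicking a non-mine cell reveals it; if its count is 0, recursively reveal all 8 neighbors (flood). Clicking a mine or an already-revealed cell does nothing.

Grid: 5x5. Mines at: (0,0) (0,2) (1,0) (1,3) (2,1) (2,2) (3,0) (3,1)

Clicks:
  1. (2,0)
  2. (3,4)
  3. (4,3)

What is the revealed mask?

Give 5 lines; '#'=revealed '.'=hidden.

Click 1 (2,0) count=4: revealed 1 new [(2,0)] -> total=1
Click 2 (3,4) count=0: revealed 8 new [(2,3) (2,4) (3,2) (3,3) (3,4) (4,2) (4,3) (4,4)] -> total=9
Click 3 (4,3) count=0: revealed 0 new [(none)] -> total=9

Answer: .....
.....
#..##
..###
..###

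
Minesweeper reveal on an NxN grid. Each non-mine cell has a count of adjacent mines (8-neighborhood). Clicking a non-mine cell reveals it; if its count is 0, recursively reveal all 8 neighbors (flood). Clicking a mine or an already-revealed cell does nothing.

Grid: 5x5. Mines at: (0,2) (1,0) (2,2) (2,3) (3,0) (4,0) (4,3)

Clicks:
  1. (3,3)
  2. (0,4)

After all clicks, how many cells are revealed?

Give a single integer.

Click 1 (3,3) count=3: revealed 1 new [(3,3)] -> total=1
Click 2 (0,4) count=0: revealed 4 new [(0,3) (0,4) (1,3) (1,4)] -> total=5

Answer: 5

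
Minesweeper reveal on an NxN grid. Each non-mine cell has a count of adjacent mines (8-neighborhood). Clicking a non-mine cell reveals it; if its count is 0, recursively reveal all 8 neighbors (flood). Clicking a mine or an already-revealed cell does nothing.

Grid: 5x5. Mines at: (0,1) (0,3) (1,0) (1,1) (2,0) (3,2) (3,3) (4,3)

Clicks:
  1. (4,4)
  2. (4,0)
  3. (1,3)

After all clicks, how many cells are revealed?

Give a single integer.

Answer: 6

Derivation:
Click 1 (4,4) count=2: revealed 1 new [(4,4)] -> total=1
Click 2 (4,0) count=0: revealed 4 new [(3,0) (3,1) (4,0) (4,1)] -> total=5
Click 3 (1,3) count=1: revealed 1 new [(1,3)] -> total=6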